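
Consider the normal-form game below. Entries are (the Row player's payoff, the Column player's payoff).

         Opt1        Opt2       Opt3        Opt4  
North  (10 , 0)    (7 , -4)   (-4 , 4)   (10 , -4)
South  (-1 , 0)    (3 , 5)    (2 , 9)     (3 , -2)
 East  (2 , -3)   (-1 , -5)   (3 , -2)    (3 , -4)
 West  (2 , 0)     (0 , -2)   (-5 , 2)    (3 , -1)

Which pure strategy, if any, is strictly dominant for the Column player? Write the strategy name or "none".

Opt3 vs Opt1: North: 4>0, South: 9>0, East: -2>-3, West: 2>0.
Opt3 vs Opt2: North: 4>-4, South: 9>5, East: -2>-5, West: 2>-2.
Opt3 vs Opt4: North: 4>-4, South: 9>-2, East: -2>-4, West: 2>-1.
Opt3 strictly beats every other strategy against every opponent action, so it is strictly dominant.

Opt3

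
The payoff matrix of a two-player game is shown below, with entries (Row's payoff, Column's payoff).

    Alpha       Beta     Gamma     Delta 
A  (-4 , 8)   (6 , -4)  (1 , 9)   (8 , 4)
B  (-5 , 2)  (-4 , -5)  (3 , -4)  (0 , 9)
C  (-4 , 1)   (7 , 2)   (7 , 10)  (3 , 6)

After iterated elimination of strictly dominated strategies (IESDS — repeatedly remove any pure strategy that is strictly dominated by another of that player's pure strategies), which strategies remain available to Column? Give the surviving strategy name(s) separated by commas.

Gamma

Row B is eliminated: C beats it against every remaining column (Alpha: -4>-5, Beta: 7>-4, Gamma: 7>3, Delta: 3>0).
For Column, Gamma strictly dominates Alpha on the remaining rows (A: 9>8, C: 10>1); eliminate Alpha.
For Column, Gamma strictly dominates Beta on the remaining rows (A: 9>-4, C: 10>2); eliminate Beta.
For Column, Gamma strictly dominates Delta on the remaining rows (A: 9>4, C: 10>6); eliminate Delta.
Row's strategy A is strictly dominated by C (Gamma: 7>1) and is removed.
Among the remaining strategies, none is strictly dominated by another pure strategy of the same player, so the elimination stops.
Surviving strategies — Row: {C}; Column: {Gamma}.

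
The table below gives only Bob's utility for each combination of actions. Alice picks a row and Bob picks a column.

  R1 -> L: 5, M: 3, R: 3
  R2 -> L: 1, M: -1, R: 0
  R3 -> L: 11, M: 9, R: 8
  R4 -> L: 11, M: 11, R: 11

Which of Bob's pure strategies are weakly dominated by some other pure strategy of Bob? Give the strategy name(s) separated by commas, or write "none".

L: no other strategy beats it everywhere (M at R1 (5>3); R at R1 (5>3)).
M is weakly dominated by L (R1: 5>3, R2: 1>-1, R3: 11>9, R4: 11=11).
L weakly dominates R — R1: 5>3, R2: 1>0, R3: 11>8, R4: 11=11.

M, R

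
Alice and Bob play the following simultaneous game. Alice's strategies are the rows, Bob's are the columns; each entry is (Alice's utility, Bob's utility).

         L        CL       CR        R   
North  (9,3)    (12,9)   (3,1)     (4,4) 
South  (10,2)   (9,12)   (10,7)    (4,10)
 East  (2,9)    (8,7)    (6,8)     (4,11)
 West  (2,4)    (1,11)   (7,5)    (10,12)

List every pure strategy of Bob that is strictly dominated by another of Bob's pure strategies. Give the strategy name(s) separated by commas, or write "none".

L: dominated, since R does at least as well everywhere (North: 4>3, South: 10>2, East: 11>9, West: 12>4).
Nothing dominates CL: L at North (9>3); CR at North (9>1); R at North (9>4).
CR is strictly dominated by R (North: 4>1, South: 10>7, East: 11>8, West: 12>5).
Nothing dominates R: L at North (4>3); CL at East (11>7); CR at North (4>1).

L, CR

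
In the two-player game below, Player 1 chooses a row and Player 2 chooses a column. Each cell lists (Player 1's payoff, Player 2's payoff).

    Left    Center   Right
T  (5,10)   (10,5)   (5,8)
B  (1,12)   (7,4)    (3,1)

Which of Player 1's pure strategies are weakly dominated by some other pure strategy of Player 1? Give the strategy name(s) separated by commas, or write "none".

T is not dominated — it holds its own against B at Left (5>1).
B: dominated, since T does at least as well everywhere (Left: 5>1, Center: 10>7, Right: 5>3).

B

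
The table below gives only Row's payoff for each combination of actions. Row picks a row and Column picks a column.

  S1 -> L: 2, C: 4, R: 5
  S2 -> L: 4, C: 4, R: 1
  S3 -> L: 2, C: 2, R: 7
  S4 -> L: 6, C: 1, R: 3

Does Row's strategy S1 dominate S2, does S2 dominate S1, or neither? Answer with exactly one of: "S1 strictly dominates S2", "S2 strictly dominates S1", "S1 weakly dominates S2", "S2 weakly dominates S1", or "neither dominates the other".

neither dominates the other

S1's payoffs vs S2's, by Column's action — L: 2<4, C: 4=4, R: 5>1.
S1 does better at R but worse at L; neither strategy dominates the other.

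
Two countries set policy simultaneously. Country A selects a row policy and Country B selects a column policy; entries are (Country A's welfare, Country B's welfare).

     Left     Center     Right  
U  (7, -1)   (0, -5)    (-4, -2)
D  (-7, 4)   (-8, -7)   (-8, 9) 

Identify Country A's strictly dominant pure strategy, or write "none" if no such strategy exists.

U vs D: Left: 7>-7, Center: 0>-8, Right: -4>-8.
U strictly beats every other strategy against every opponent action, so it is strictly dominant.

U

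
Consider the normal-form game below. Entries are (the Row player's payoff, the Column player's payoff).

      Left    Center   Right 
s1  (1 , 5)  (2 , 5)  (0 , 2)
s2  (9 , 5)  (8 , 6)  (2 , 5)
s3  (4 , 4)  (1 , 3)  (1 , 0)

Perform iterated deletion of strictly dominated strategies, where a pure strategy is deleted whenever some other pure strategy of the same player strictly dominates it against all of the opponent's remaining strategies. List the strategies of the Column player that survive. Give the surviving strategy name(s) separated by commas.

Row s1 is eliminated: s2 beats it against every remaining column (Left: 9>1, Center: 8>2, Right: 2>0).
Row s3 is eliminated: s2 beats it against every remaining column (Left: 9>4, Center: 8>1, Right: 2>1).
For the Column player, Center strictly dominates Left on the remaining rows (s2: 6>5); eliminate Left.
Column Right is eliminated: Center beats it against every remaining row (s2: 6>5).
Among the remaining strategies, none is strictly dominated by another pure strategy of the same player, so the elimination stops.
Surviving strategies — the Row player: {s2}; the Column player: {Center}.

Center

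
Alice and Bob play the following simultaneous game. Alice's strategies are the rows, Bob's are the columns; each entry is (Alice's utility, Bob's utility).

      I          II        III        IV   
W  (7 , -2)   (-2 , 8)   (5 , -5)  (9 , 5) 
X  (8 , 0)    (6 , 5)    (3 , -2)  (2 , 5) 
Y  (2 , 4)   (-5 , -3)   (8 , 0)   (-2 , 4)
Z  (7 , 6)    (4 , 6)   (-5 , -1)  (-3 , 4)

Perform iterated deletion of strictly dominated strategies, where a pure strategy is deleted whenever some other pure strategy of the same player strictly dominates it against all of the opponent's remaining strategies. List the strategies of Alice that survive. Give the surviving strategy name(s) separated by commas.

For Alice, X strictly dominates Z on the remaining columns (I: 8>7, II: 6>4, III: 3>-5, IV: 2>-3); eliminate Z.
For Bob, I strictly dominates III on the remaining rows (W: -2>-5, X: 0>-2, Y: 4>0); eliminate III.
Alice's strategy Y is strictly dominated by W (I: 7>2, II: -2>-5, IV: 9>-2) and is removed.
Column I is eliminated: II beats it against every remaining row (W: 8>-2, X: 5>0).
Among the remaining strategies, none is strictly dominated by another pure strategy of the same player, so the elimination stops.
Surviving strategies — Alice: {W, X}; Bob: {II, IV}.

W, X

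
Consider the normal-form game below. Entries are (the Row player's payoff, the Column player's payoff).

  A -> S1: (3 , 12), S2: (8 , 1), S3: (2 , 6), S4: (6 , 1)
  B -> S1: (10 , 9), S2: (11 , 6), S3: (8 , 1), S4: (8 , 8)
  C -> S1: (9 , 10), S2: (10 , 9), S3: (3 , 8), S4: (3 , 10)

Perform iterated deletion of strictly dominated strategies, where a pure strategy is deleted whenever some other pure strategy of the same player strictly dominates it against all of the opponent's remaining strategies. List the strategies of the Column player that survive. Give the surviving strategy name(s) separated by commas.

Row A is eliminated: B beats it against every remaining column (S1: 10>3, S2: 11>8, S3: 8>2, S4: 8>6).
The Row player's strategy C is strictly dominated by B (S1: 10>9, S2: 11>10, S3: 8>3, S4: 8>3) and is removed.
The Column player's strategy S2 is strictly dominated by S1 (B: 9>6) and is removed.
Column S3 is eliminated: S1 beats it against every remaining row (B: 9>1).
For the Column player, S1 strictly dominates S4 on the remaining rows (B: 9>8); eliminate S4.
Among the remaining strategies, none is strictly dominated by another pure strategy of the same player, so the elimination stops.
Surviving strategies — the Row player: {B}; the Column player: {S1}.

S1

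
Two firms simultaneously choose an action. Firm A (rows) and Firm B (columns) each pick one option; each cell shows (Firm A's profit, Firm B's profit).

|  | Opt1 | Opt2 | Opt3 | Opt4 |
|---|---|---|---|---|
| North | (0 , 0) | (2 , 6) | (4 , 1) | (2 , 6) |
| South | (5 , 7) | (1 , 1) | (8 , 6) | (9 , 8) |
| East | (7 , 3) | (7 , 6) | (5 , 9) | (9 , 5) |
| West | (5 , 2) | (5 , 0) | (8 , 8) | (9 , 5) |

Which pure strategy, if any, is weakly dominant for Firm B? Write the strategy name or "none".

none

Opt1 fails to dominate Opt2 at North (0<6).
Opt2 fails to dominate Opt1 at South (1<7).
Opt3 fails to dominate Opt1 at South (6<7).
Opt4 fails to dominate Opt2 at East (5<6).
No single strategy dominates all the others.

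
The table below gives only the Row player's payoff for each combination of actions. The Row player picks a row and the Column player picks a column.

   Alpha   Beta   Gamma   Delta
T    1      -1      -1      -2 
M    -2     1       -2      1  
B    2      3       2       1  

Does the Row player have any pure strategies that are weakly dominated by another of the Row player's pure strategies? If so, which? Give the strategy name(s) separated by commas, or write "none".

T, M

T: dominated, since B does at least as well everywhere (Alpha: 2>1, Beta: 3>-1, Gamma: 2>-1, Delta: 1>-2).
B weakly dominates M — Alpha: 2>-2, Beta: 3>1, Gamma: 2>-2, Delta: 1=1.
B: no other strategy beats it everywhere (T at Alpha (2>1); M at Alpha (2>-2)).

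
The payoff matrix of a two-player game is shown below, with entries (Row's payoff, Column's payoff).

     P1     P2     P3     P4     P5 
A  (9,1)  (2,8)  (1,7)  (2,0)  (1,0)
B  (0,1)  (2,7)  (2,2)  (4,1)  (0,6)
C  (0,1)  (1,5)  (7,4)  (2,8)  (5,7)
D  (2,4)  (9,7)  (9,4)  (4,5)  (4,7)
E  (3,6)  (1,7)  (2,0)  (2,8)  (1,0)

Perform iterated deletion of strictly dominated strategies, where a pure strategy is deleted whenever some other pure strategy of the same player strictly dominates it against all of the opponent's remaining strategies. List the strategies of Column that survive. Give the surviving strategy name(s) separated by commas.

P2, P4, P5

For Column, P2 strictly dominates P1 on the remaining rows (A: 8>1, B: 7>1, C: 5>1, D: 7>4, E: 7>6); eliminate P1.
For Row, D strictly dominates A on the remaining columns (P2: 9>2, P3: 9>1, P4: 4>2, P5: 4>1); eliminate A.
For Row, D strictly dominates E on the remaining columns (P2: 9>1, P3: 9>2, P4: 4>2, P5: 4>1); eliminate E.
For Column, P2 strictly dominates P3 on the remaining rows (B: 7>2, C: 5>4, D: 7>4); eliminate P3.
Among the remaining strategies, none is strictly dominated by another pure strategy of the same player, so the elimination stops.
Surviving strategies — Row: {B, C, D}; Column: {P2, P4, P5}.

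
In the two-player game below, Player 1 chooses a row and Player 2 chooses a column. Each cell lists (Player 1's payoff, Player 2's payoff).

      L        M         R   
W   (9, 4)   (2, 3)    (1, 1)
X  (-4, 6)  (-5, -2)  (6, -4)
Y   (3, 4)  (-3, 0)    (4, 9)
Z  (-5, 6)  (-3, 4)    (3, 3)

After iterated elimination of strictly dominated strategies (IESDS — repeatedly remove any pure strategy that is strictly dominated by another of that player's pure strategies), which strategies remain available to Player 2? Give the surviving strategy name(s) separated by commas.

L, R

For Player 2, L strictly dominates M on the remaining rows (W: 4>3, X: 6>-2, Y: 4>0, Z: 6>4); eliminate M.
Player 1's strategy Z is strictly dominated by X (L: -4>-5, R: 6>3) and is removed.
Among the remaining strategies, none is strictly dominated by another pure strategy of the same player, so the elimination stops.
Surviving strategies — Player 1: {W, X, Y}; Player 2: {L, R}.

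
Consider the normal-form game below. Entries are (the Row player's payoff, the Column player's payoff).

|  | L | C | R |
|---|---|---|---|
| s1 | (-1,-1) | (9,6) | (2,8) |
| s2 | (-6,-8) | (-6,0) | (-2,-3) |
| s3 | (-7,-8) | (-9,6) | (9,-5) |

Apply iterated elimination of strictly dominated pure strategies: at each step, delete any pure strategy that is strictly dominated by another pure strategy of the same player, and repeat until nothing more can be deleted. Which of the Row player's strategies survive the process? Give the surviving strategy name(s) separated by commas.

For the Row player, s1 strictly dominates s2 on the remaining columns (L: -1>-6, C: 9>-6, R: 2>-2); eliminate s2.
For the Column player, C strictly dominates L on the remaining rows (s1: 6>-1, s3: 6>-8); eliminate L.
Among the remaining strategies, none is strictly dominated by another pure strategy of the same player, so the elimination stops.
Surviving strategies — the Row player: {s1, s3}; the Column player: {C, R}.

s1, s3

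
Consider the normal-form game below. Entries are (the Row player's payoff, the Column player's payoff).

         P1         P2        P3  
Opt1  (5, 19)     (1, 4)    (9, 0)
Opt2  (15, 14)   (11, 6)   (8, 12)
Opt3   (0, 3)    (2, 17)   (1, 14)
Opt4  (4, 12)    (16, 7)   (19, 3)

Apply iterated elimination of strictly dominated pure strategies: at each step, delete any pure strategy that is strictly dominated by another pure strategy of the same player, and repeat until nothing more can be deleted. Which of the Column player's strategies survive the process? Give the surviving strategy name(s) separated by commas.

P1

The Row player's strategy Opt3 is strictly dominated by Opt2 (P1: 15>0, P2: 11>2, P3: 8>1) and is removed.
The Column player's strategy P2 is strictly dominated by P1 (Opt1: 19>4, Opt2: 14>6, Opt4: 12>7) and is removed.
The Column player's strategy P3 is strictly dominated by P1 (Opt1: 19>0, Opt2: 14>12, Opt4: 12>3) and is removed.
Row Opt1 is eliminated: Opt2 beats it against every remaining column (P1: 15>5).
Row Opt4 is eliminated: Opt2 beats it against every remaining column (P1: 15>4).
Among the remaining strategies, none is strictly dominated by another pure strategy of the same player, so the elimination stops.
Surviving strategies — the Row player: {Opt2}; the Column player: {P1}.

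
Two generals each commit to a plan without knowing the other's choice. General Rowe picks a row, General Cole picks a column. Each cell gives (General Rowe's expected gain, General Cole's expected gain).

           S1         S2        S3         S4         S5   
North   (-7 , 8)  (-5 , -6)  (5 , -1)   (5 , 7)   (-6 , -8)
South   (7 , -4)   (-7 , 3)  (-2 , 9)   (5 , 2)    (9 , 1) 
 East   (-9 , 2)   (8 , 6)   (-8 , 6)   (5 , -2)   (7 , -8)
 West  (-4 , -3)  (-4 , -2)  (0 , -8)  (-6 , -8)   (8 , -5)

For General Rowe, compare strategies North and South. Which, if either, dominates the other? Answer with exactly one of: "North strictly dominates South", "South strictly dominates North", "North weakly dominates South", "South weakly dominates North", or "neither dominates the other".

Compare North to South across each opponent action: S1: -7<7, S2: -5>-7, S3: 5>-2, S4: 5=5, S5: -6<9.
North does better at S2, S3 but worse at S1, S5; neither strategy dominates the other.

neither dominates the other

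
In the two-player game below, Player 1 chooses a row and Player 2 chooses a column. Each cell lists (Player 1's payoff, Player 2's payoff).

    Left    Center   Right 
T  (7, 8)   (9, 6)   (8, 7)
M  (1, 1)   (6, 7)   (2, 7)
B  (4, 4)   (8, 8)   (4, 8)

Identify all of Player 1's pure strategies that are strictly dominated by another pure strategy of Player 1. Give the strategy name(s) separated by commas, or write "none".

Nothing dominates T: M at Left (7>1); B at Left (7>4).
M: dominated, since T does at least as well everywhere (Left: 7>1, Center: 9>6, Right: 8>2).
T strictly dominates B — Left: 7>4, Center: 9>8, Right: 8>4.

M, B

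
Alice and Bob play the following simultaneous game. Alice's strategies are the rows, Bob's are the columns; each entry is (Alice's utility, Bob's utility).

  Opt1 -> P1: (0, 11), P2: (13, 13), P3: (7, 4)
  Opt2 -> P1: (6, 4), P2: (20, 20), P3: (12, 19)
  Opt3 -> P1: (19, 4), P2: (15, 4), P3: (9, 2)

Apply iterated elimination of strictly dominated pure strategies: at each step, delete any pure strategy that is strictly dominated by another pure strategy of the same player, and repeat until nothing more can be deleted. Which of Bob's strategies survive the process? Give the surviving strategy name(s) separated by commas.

P1, P2

For Alice, Opt2 strictly dominates Opt1 on the remaining columns (P1: 6>0, P2: 20>13, P3: 12>7); eliminate Opt1.
Bob's strategy P3 is strictly dominated by P2 (Opt2: 20>19, Opt3: 4>2) and is removed.
Among the remaining strategies, none is strictly dominated by another pure strategy of the same player, so the elimination stops.
Surviving strategies — Alice: {Opt2, Opt3}; Bob: {P1, P2}.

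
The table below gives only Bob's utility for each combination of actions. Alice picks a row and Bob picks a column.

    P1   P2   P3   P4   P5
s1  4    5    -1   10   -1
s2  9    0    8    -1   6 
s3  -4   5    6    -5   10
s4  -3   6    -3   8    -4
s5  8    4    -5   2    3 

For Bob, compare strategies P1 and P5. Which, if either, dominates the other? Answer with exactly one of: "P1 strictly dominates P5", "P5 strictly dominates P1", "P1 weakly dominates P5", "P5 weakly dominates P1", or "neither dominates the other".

Compare P1 to P5 across each choice by Alice: s1: 4>-1, s2: 9>6, s3: -4<10, s4: -3>-4, s5: 8>3.
P1 does better at s1, s2, s4, s5 but worse at s3; neither strategy dominates the other.

neither dominates the other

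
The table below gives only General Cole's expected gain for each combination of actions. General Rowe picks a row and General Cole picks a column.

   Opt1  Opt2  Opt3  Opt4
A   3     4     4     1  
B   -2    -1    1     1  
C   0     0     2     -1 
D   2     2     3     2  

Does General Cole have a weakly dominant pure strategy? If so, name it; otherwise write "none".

Opt3

Opt3 vs Opt1: A: 4>3, B: 1>-2, C: 2>0, D: 3>2.
Opt3 vs Opt2: A: 4=4, B: 1>-1, C: 2>0, D: 3>2.
Opt3 vs Opt4: A: 4>1, B: 1=1, C: 2>-1, D: 3>2.
Opt3 is at least as good as every other strategy against every opponent action, so it is weakly dominant.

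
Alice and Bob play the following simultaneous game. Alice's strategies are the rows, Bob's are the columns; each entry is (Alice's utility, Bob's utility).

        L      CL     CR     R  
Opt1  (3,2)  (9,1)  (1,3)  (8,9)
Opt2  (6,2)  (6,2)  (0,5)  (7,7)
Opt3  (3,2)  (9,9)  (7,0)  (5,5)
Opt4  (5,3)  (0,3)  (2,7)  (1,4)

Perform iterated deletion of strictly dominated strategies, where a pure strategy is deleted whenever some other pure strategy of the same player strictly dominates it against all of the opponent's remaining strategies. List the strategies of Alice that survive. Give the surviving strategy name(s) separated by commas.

Column L is eliminated: R beats it against every remaining row (Opt1: 9>2, Opt2: 7>2, Opt3: 5>2, Opt4: 4>3).
Alice's strategy Opt2 is strictly dominated by Opt1 (CL: 9>6, CR: 1>0, R: 8>7) and is removed.
Row Opt4 is eliminated: Opt3 beats it against every remaining column (CL: 9>0, CR: 7>2, R: 5>1).
For Bob, R strictly dominates CR on the remaining rows (Opt1: 9>3, Opt3: 5>0); eliminate CR.
Among the remaining strategies, none is strictly dominated by another pure strategy of the same player, so the elimination stops.
Surviving strategies — Alice: {Opt1, Opt3}; Bob: {CL, R}.

Opt1, Opt3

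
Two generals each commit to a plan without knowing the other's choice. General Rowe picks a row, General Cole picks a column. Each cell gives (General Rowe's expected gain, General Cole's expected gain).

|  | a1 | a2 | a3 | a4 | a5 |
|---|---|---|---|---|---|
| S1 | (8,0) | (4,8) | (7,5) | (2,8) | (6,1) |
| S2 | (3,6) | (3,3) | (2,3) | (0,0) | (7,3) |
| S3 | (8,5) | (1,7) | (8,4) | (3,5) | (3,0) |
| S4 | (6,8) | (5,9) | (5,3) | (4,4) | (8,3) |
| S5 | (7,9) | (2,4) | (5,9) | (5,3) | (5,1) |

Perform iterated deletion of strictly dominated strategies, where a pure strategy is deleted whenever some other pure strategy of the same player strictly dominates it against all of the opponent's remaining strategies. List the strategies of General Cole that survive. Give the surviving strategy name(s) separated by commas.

a1, a2, a3, a4

For General Rowe, S4 strictly dominates S2 on the remaining columns (a1: 6>3, a2: 5>3, a3: 5>2, a4: 4>0, a5: 8>7); eliminate S2.
Column a5 is eliminated: a2 beats it against every remaining row (S1: 8>1, S3: 7>0, S4: 9>3, S5: 4>1).
Among the remaining strategies, none is strictly dominated by another pure strategy of the same player, so the elimination stops.
Surviving strategies — General Rowe: {S1, S3, S4, S5}; General Cole: {a1, a2, a3, a4}.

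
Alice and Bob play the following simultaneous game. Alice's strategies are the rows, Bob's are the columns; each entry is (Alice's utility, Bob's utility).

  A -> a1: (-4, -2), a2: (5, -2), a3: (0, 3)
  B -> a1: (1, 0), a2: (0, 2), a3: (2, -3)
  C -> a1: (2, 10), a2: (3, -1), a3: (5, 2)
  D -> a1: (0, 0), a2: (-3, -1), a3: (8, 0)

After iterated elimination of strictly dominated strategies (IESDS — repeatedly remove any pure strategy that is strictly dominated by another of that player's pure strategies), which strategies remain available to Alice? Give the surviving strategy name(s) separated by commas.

C, D

Alice's strategy B is strictly dominated by C (a1: 2>1, a2: 3>0, a3: 5>2) and is removed.
For Bob, a3 strictly dominates a2 on the remaining rows (A: 3>-2, C: 2>-1, D: 0>-1); eliminate a2.
For Alice, C strictly dominates A on the remaining columns (a1: 2>-4, a3: 5>0); eliminate A.
Among the remaining strategies, none is strictly dominated by another pure strategy of the same player, so the elimination stops.
Surviving strategies — Alice: {C, D}; Bob: {a1, a3}.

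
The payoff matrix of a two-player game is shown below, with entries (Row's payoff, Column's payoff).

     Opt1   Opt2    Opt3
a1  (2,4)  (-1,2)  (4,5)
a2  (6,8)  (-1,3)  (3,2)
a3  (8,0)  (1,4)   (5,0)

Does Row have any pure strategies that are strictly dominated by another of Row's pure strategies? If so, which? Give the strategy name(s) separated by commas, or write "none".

a1 is strictly dominated by a3 (Opt1: 8>2, Opt2: 1>-1, Opt3: 5>4).
a2: dominated, since a3 does at least as well everywhere (Opt1: 8>6, Opt2: 1>-1, Opt3: 5>3).
a3: no other strategy beats it everywhere (a1 at Opt1 (8>2); a2 at Opt1 (8>6)).

a1, a2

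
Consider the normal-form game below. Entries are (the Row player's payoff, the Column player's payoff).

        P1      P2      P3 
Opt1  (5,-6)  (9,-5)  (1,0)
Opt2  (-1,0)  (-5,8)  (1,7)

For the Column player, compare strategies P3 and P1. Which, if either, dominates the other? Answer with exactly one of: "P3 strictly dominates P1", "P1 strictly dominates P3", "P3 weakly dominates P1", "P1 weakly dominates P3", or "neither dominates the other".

P3's payoffs vs P1's, by the Row player's action — Opt1: 0>-6, Opt2: 7>0.
P3 gives a strictly higher payoff against each choice by the Row player, so P3 strictly dominates P1.

P3 strictly dominates P1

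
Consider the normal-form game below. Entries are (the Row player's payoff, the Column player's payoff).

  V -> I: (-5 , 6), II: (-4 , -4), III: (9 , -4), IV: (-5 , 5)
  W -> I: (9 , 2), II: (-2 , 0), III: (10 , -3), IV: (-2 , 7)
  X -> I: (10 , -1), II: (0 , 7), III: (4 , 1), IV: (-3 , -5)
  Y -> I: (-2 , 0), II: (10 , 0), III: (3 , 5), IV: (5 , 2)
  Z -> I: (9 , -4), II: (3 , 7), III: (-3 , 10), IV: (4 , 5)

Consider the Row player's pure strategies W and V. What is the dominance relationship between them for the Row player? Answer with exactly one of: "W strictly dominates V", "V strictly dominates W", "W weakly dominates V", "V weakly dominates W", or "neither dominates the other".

W strictly dominates V

Compare W to V across every action of the Column player: I: 9>-5, II: -2>-4, III: 10>9, IV: -2>-5.
W gives a strictly higher payoff against every action of the Column player, so W strictly dominates V.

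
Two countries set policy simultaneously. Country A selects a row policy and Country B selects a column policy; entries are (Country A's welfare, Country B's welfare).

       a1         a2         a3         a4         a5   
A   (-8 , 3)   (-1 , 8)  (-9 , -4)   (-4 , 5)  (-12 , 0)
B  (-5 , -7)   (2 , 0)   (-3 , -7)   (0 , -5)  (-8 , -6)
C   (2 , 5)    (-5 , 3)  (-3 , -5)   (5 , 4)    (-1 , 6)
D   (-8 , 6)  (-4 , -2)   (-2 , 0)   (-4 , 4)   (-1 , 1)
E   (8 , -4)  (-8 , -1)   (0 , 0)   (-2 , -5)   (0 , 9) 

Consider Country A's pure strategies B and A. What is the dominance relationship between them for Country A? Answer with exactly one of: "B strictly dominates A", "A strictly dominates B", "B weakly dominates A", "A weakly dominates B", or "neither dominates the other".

Compare B to A across each opponent action: a1: -5>-8, a2: 2>-1, a3: -3>-9, a4: 0>-4, a5: -8>-12.
Every comparison favours B, so B strictly dominates A.

B strictly dominates A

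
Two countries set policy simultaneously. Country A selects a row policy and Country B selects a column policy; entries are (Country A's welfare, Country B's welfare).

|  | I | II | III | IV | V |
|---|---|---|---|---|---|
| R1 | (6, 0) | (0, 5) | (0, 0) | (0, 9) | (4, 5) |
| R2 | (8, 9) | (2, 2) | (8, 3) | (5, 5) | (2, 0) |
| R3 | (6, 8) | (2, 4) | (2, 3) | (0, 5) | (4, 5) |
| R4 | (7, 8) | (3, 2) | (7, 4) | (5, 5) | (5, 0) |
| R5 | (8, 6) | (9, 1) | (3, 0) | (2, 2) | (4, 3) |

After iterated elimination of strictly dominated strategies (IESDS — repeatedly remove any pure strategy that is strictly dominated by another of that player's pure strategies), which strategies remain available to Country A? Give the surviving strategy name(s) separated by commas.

R2, R5

Row R1 is eliminated: R4 beats it against every remaining column (I: 7>6, II: 3>0, III: 7>0, IV: 5>0, V: 5>4).
Row R3 is eliminated: R4 beats it against every remaining column (I: 7>6, II: 3>2, III: 7>2, IV: 5>0, V: 5>4).
Country B's strategy II is strictly dominated by I (R2: 9>2, R4: 8>2, R5: 6>1) and is removed.
Column III is eliminated: I beats it against every remaining row (R2: 9>3, R4: 8>4, R5: 6>0).
For Country B, I strictly dominates IV on the remaining rows (R2: 9>5, R4: 8>5, R5: 6>2); eliminate IV.
For Country B, I strictly dominates V on the remaining rows (R2: 9>0, R4: 8>0, R5: 6>3); eliminate V.
For Country A, R2 strictly dominates R4 on the remaining columns (I: 8>7); eliminate R4.
Among the remaining strategies, none is strictly dominated by another pure strategy of the same player, so the elimination stops.
Surviving strategies — Country A: {R2, R5}; Country B: {I}.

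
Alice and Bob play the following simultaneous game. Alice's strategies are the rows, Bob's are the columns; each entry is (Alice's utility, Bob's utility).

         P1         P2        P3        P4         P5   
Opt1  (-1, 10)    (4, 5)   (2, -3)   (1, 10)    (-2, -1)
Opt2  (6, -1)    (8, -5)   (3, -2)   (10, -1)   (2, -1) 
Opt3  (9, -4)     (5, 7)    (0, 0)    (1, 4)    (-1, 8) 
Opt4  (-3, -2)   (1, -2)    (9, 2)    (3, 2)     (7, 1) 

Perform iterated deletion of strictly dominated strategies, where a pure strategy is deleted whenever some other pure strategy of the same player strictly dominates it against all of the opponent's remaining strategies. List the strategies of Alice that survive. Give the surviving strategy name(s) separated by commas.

Alice's strategy Opt1 is strictly dominated by Opt2 (P1: 6>-1, P2: 8>4, P3: 3>2, P4: 10>1, P5: 2>-2) and is removed.
Bob's strategy P2 is strictly dominated by P5 (Opt2: -1>-5, Opt3: 8>7, Opt4: 1>-2) and is removed.
Among the remaining strategies, none is strictly dominated by another pure strategy of the same player, so the elimination stops.
Surviving strategies — Alice: {Opt2, Opt3, Opt4}; Bob: {P1, P3, P4, P5}.

Opt2, Opt3, Opt4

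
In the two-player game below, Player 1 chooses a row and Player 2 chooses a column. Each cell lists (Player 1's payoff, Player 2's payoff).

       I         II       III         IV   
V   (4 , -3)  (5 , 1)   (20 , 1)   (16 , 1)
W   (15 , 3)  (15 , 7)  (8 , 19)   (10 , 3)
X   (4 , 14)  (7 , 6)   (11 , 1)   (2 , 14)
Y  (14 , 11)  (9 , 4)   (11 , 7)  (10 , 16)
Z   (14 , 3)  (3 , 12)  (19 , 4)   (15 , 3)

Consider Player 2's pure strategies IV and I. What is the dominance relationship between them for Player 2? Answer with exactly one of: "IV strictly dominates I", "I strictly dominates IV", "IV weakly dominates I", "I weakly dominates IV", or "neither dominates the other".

IV weakly dominates I

Compare IV to I across each opponent action: V: 1>-3, W: 3=3, X: 14=14, Y: 16>11, Z: 3=3.
IV is at least as good everywhere and strictly better somewhere (tied only at W, X, Z), so IV weakly but not strictly dominates I.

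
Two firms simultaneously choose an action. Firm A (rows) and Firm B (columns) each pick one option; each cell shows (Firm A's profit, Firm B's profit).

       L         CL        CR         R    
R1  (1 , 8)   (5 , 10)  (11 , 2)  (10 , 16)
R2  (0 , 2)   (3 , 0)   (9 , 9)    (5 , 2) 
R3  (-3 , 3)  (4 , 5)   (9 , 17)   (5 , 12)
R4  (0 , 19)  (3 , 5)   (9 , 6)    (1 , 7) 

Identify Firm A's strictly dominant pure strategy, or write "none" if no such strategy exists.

R1

R1 vs R2: L: 1>0, CL: 5>3, CR: 11>9, R: 10>5.
R1 vs R3: L: 1>-3, CL: 5>4, CR: 11>9, R: 10>5.
R1 vs R4: L: 1>0, CL: 5>3, CR: 11>9, R: 10>1.
R1 strictly beats every other strategy against every opponent action, so it is strictly dominant.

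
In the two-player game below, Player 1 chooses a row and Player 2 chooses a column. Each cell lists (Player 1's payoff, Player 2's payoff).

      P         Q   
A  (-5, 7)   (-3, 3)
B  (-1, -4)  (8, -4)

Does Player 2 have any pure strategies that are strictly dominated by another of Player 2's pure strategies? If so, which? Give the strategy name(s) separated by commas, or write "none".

none

P is not dominated — it holds its own against Q at A (7>3).
Q is not dominated — it holds its own against P at B (-4=-4).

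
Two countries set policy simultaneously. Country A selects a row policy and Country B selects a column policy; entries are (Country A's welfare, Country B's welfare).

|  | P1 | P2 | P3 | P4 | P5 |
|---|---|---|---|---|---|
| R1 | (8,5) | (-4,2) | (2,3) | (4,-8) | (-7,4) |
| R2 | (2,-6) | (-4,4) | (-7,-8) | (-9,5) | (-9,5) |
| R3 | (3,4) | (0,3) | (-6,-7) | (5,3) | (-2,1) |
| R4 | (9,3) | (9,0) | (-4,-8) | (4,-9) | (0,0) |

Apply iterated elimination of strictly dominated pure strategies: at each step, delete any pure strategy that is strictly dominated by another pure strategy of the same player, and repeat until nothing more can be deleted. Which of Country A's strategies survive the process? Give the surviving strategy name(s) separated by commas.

R4

For Country A, R3 strictly dominates R2 on the remaining columns (P1: 3>2, P2: 0>-4, P3: -6>-7, P4: 5>-9, P5: -2>-9); eliminate R2.
Country B's strategy P2 is strictly dominated by P1 (R1: 5>2, R3: 4>3, R4: 3>0) and is removed.
Column P3 is eliminated: P1 beats it against every remaining row (R1: 5>3, R3: 4>-7, R4: 3>-8).
Country B's strategy P4 is strictly dominated by P1 (R1: 5>-8, R3: 4>3, R4: 3>-9) and is removed.
Country A's strategy R1 is strictly dominated by R4 (P1: 9>8, P5: 0>-7) and is removed.
Row R3 is eliminated: R4 beats it against every remaining column (P1: 9>3, P5: 0>-2).
For Country B, P1 strictly dominates P5 on the remaining rows (R4: 3>0); eliminate P5.
Among the remaining strategies, none is strictly dominated by another pure strategy of the same player, so the elimination stops.
Surviving strategies — Country A: {R4}; Country B: {P1}.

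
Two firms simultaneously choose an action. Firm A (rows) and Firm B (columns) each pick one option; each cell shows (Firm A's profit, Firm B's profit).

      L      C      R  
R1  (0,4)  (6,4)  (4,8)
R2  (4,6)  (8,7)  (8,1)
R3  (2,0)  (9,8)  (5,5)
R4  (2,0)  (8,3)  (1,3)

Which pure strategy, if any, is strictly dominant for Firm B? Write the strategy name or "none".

L fails to dominate C at R1 (4=4).
C fails to dominate L at R1 (4=4).
R fails to dominate L at R2 (1<6).
No single strategy dominates all the others.

none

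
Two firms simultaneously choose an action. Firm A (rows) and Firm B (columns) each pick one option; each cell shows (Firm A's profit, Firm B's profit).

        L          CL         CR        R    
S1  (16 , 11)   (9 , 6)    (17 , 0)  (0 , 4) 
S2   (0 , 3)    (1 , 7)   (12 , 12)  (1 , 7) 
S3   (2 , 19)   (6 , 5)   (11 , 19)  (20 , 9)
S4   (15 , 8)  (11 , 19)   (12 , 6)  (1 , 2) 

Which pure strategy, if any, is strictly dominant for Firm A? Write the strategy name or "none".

none

S1 fails to dominate S2 at R (0<1).
S2 fails to dominate S1 at L (0<16).
S3 fails to dominate S1 at L (2<16).
S4 fails to dominate S1 at L (15<16).
No single strategy dominates all the others.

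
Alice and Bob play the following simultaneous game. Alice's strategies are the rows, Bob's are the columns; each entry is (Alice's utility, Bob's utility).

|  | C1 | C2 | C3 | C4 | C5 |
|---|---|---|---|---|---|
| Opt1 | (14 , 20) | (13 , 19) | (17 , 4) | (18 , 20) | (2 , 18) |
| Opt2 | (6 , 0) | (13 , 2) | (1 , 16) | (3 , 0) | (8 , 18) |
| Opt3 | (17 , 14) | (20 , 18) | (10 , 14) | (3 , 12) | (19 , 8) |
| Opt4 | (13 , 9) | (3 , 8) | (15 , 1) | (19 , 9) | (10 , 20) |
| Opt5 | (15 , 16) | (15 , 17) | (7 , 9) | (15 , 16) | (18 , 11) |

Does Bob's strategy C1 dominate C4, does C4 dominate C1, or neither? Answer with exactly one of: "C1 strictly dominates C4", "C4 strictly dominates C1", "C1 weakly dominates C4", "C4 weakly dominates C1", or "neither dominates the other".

Compare C1 to C4 across each opponent action: Opt1: 20=20, Opt2: 0=0, Opt3: 14>12, Opt4: 9=9, Opt5: 16=16.
C1 is at least as good everywhere and strictly better somewhere (tied only at Opt1, Opt2, Opt4, Opt5), so C1 weakly but not strictly dominates C4.

C1 weakly dominates C4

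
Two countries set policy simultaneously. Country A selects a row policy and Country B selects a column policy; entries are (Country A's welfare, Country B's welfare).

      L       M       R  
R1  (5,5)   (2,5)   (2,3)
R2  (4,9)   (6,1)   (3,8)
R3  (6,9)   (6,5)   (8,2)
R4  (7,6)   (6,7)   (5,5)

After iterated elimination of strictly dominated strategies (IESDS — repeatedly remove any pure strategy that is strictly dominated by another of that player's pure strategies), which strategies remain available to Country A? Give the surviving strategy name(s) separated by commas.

Country A's strategy R1 is strictly dominated by R3 (L: 6>5, M: 6>2, R: 8>2) and is removed.
Column R is eliminated: L beats it against every remaining row (R2: 9>8, R3: 9>2, R4: 6>5).
Among the remaining strategies, none is strictly dominated by another pure strategy of the same player, so the elimination stops.
Surviving strategies — Country A: {R2, R3, R4}; Country B: {L, M}.

R2, R3, R4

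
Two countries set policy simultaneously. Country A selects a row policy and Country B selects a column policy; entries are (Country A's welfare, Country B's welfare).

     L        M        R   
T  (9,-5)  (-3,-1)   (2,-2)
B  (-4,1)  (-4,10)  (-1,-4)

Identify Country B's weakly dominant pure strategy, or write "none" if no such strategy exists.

M vs L: T: -1>-5, B: 10>1.
M vs R: T: -1>-2, B: 10>-4.
M is at least as good as every other strategy against every opponent action, so it is weakly dominant.

M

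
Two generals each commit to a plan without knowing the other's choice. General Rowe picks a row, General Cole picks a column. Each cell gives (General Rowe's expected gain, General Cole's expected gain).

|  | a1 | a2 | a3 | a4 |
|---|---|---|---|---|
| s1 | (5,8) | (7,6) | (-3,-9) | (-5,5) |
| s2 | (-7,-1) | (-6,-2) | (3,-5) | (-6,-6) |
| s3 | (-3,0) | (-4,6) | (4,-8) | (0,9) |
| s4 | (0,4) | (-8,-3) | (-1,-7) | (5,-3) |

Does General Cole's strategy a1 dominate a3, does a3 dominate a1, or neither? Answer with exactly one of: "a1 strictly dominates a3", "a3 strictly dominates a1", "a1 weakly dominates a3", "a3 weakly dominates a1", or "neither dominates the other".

Compare a1 to a3 across each choice by General Rowe: s1: 8>-9, s2: -1>-5, s3: 0>-8, s4: 4>-7.
Every comparison favours a1, so a1 strictly dominates a3.

a1 strictly dominates a3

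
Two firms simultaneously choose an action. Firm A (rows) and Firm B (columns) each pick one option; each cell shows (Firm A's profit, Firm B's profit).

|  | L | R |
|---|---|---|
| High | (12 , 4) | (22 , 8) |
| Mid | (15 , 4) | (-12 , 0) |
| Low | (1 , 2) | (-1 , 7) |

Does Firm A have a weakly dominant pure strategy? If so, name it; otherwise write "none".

High fails to dominate Mid at L (12<15).
Mid fails to dominate High at R (-12<22).
Low fails to dominate High at L (1<12).
No single strategy dominates all the others.

none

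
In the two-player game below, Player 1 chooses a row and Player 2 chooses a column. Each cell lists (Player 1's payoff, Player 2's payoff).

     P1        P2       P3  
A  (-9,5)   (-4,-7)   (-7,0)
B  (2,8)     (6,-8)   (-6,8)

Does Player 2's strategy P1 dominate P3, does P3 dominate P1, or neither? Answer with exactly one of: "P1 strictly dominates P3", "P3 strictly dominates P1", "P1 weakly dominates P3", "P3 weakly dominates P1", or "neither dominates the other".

P1's payoffs vs P3's, by Player 1's action — A: 5>0, B: 8=8.
P1 is at least as good everywhere and strictly better somewhere (tied only at B), so P1 weakly but not strictly dominates P3.

P1 weakly dominates P3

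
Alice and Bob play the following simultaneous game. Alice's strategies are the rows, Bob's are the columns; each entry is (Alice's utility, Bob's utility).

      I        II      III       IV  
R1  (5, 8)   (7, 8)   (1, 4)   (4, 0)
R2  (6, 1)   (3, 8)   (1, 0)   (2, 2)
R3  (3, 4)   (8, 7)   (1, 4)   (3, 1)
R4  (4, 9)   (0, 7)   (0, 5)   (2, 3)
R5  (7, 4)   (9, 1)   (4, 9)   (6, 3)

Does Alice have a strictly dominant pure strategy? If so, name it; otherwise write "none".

R5 vs R1: I: 7>5, II: 9>7, III: 4>1, IV: 6>4.
R5 vs R2: I: 7>6, II: 9>3, III: 4>1, IV: 6>2.
R5 vs R3: I: 7>3, II: 9>8, III: 4>1, IV: 6>3.
R5 vs R4: I: 7>4, II: 9>0, III: 4>0, IV: 6>2.
R5 strictly beats every other strategy against every opponent action, so it is strictly dominant.

R5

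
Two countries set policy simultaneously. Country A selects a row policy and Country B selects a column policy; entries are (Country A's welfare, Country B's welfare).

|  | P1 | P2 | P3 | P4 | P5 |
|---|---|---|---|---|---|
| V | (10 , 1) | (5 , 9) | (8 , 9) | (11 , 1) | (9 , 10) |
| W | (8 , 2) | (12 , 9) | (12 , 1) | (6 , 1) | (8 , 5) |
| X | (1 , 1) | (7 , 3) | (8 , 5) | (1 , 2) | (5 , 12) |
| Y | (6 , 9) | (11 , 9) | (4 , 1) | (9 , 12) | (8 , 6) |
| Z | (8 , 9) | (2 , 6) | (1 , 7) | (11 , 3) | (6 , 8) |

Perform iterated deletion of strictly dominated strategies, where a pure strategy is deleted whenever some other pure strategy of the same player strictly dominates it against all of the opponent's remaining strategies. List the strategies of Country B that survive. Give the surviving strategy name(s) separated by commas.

P1, P2, P4, P5

For Country A, W strictly dominates X on the remaining columns (P1: 8>1, P2: 12>7, P3: 12>8, P4: 6>1, P5: 8>5); eliminate X.
Country B's strategy P3 is strictly dominated by P5 (V: 10>9, W: 5>1, Y: 6>1, Z: 8>7) and is removed.
Among the remaining strategies, none is strictly dominated by another pure strategy of the same player, so the elimination stops.
Surviving strategies — Country A: {V, W, Y, Z}; Country B: {P1, P2, P4, P5}.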